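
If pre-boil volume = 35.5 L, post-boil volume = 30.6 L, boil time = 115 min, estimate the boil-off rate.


rate = (V_pre − V_post) / (t_min/60)
rate = (35.5 − 30.6) / (115/60)

2.5565 L/hr


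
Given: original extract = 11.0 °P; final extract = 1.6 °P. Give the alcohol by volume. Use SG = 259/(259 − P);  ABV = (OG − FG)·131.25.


OG = 259/(259 − 11.0) = 1.0444
FG = 259/(259 − 1.6) = 1.0062
ABV = (1.0444 − 1.0062)·131.25

5.0057 % ABV


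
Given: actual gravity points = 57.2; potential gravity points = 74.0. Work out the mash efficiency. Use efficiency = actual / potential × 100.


efficiency = 57.2 / 74.0 × 100

77.2973 %


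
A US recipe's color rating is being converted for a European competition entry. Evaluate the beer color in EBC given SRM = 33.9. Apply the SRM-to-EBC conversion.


EBC = SRM · 1.97
EBC = 33.9 · 1.97

66.7830 EBC


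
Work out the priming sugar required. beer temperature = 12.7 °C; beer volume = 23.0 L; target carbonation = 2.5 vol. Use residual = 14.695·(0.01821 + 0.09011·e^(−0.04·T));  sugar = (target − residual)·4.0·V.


residual = 14.695·(0.01821 + 0.09011·e^(−0.04·12.7)) = 1.0643
sugar = (2.5 − 1.0643)·4.0·23.0

132.0804 g


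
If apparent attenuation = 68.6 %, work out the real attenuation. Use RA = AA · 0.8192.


RA = 68.6 · 0.8192

56.1971 %


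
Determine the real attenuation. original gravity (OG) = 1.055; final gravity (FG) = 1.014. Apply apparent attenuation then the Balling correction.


AA = (OG−FG)/(OG−1)·100;  RA = AA·0.8192
AA = (1.055 − 1.014)/(1.055 − 1)·100 = 74.5455
RA = 74.5455·0.8192

61.0676 %


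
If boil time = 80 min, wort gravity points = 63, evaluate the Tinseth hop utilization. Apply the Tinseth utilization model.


U = 1.65·0.000125^(GP/1000) · (1 − e^(−0.04·t))/4.15
bigness = 1.65·0.000125^(63/1000) = 0.9367
boil_factor = (1 − e^(−0.04·80))/4.15 = 0.2311
U = 0.9367 · 0.2311

0.2165


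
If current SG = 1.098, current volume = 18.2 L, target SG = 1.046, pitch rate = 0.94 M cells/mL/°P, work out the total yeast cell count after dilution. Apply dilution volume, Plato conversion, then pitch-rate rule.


V_w = V·((SG_c−1)/(SG_t−1)−1);  °P = 259 − 259/SG_t;  cells = rate·(V+V_w)·°P
V_w = 18.2·((1.098−1)/(1.046−1)−1) = 20.5739
V_final = 18.2 + 20.5739 = 38.7739
°P = 259 − 259/1.046 = 11.3901
cells = 0.94·38.7739·11.3901

415.1389 billion cells


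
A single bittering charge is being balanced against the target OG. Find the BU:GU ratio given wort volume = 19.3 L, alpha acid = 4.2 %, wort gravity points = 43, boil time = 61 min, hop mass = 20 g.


U = 1.65·0.000125^(GP/1000)·(1−e^(−0.04t))/4.15;  IBU = (α/100)·m·U·1000/V;  BU:GU = IBU/GP
U = 1.65·0.000125^(43/1000)·(1−e^(−0.04·61))/4.15 = 0.2466
IBU = (4.2/100)·20·0.2466·1000/19.3 = 10.7330
BU:GU = 10.7330/43

0.2496


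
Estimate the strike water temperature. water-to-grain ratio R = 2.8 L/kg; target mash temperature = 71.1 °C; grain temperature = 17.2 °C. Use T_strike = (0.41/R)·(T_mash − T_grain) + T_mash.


T_strike = (0.41/2.8)·(71.1 − 17.2) + 71.1

78.9925 °C


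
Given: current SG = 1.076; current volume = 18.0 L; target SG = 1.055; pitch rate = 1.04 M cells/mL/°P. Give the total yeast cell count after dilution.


V_w = V·((SG_c−1)/(SG_t−1)−1);  °P = 259 − 259/SG_t;  cells = rate·(V+V_w)·°P
V_w = 18.0·((1.076−1)/(1.055−1)−1) = 6.8727
V_final = 18.0 + 6.8727 = 24.8727
°P = 259 − 259/1.055 = 13.5024
cells = 1.04·24.8727·13.5024

349.2744 billion cells


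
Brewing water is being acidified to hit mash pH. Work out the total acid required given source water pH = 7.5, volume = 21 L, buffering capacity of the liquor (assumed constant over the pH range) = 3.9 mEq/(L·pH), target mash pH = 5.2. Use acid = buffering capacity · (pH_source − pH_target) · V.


acid = 3.9 · (7.5 − 5.2) · 21

188.3700 mEq


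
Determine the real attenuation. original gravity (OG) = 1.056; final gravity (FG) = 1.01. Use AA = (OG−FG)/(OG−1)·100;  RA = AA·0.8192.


AA = (1.056 − 1.01)/(1.056 − 1)·100 = 82.1429
RA = 82.1429·0.8192

67.2914 %


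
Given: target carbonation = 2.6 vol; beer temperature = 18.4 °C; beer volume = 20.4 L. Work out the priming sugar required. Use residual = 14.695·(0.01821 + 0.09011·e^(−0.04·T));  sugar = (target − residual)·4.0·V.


residual = 14.695·(0.01821 + 0.09011·e^(−0.04·18.4)) = 0.9019
sugar = (2.6 − 0.9019)·4.0·20.4

138.5644 g


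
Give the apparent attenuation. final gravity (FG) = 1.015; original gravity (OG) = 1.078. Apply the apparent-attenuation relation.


AA = (OG − FG)/(OG − 1) · 100
AA = (1.078 − 1.015)/(1.078 − 1) · 100

80.7692 %


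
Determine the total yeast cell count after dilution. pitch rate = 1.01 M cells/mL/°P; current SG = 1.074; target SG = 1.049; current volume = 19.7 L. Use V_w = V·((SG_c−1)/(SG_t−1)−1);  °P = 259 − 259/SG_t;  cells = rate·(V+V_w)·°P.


V_w = 19.7·((1.074−1)/(1.049−1)−1) = 10.0510
V_final = 19.7 + 10.0510 = 29.7510
°P = 259 − 259/1.049 = 12.0982
cells = 1.01·29.7510·12.0982

363.5328 billion cells


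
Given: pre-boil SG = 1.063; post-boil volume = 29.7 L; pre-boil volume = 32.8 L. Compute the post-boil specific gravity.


SG_post = 1 + (SG_pre − 1)·V_pre/V_post
pts_pre = (1.063 − 1)·1000 = 63.0000
pts_post = 63.0000·32.8/29.7 = 69.5758
SG_post = 1 + 69.5758/1000

1.0696


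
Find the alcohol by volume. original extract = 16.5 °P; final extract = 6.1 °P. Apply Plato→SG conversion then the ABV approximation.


SG = 259/(259 − P);  ABV = (OG − FG)·131.25
OG = 259/(259 − 16.5) = 1.0680
FG = 259/(259 − 6.1) = 1.0241
ABV = (1.0680 − 1.0241)·131.25

5.7646 % ABV


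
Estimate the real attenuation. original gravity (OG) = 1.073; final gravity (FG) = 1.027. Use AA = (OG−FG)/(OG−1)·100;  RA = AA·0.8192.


AA = (1.073 − 1.027)/(1.073 − 1)·100 = 63.0137
RA = 63.0137·0.8192

51.6208 %


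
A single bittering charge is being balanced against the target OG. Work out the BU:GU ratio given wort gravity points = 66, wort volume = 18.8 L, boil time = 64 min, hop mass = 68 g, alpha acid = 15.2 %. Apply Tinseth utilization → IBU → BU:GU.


U = 1.65·0.000125^(GP/1000)·(1−e^(−0.04t))/4.15;  IBU = (α/100)·m·U·1000/V;  BU:GU = IBU/GP
U = 1.65·0.000125^(66/1000)·(1−e^(−0.04·64))/4.15 = 0.2027
IBU = (15.2/100)·68·0.2027·1000/18.8 = 111.4512
BU:GU = 111.4512/66

1.6887


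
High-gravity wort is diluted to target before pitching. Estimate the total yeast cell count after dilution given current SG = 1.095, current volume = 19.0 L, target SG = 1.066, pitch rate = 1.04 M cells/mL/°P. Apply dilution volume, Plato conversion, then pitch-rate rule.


V_w = V·((SG_c−1)/(SG_t−1)−1);  °P = 259 − 259/SG_t;  cells = rate·(V+V_w)·°P
V_w = 19.0·((1.095−1)/(1.066−1)−1) = 8.3485
V_final = 19.0 + 8.3485 = 27.3485
°P = 259 − 259/1.066 = 16.0356
cells = 1.04·27.3485·16.0356

456.0927 billion cells


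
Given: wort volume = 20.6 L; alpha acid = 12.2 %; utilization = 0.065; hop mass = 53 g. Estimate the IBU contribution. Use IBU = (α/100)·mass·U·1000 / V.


IBU = (12.2/100)·53·0.065·1000 / 20.6

20.4024 IBU


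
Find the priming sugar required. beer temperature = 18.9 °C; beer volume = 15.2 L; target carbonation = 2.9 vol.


residual = 14.695·(0.01821 + 0.09011·e^(−0.04·T));  sugar = (target − residual)·4.0·V
residual = 14.695·(0.01821 + 0.09011·e^(−0.04·18.9)) = 0.8893
sugar = (2.9 − 0.8893)·4.0·15.2

122.2478 g


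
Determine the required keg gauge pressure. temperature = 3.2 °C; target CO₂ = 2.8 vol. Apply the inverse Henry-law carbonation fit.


psi = vols/(0.01821 + 0.09011·e^(−0.04·T)) − 14.695
psi = 2.8/(0.01821 + 0.09011·e^(−0.04·3.2)) − 14.695

14.0248 psi


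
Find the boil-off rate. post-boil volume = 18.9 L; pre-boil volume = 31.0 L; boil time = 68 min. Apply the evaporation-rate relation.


rate = (V_pre − V_post) / (t_min/60)
rate = (31.0 − 18.9) / (68/60)

10.6765 L/hr


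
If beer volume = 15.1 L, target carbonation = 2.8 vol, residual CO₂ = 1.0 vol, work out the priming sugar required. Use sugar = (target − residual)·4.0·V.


sugar = (2.8 − 1.0)·4.0·15.1

108.7200 g


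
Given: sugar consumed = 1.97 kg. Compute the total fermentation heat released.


Q = m_sugar · 590 kJ/kg
Q = 1.97 · 590

1162.3000 kJ


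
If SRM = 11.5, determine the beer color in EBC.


EBC = SRM · 1.97
EBC = 11.5 · 1.97

22.6550 EBC


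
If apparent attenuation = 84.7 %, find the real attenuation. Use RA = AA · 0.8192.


RA = 84.7 · 0.8192

69.3862 %


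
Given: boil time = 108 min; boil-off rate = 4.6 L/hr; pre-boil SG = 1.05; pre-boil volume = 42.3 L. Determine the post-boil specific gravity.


V_post = V_pre − rate·(t/60);  SG_post = 1 + (SG_pre−1)·V_pre/V_post
V_post = 42.3 − 4.6·(108/60) = 34.0200
SG_post = 1 + (1.05 − 1)·42.3/34.0200

1.0622


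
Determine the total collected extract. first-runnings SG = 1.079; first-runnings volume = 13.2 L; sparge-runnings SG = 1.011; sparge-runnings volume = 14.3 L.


total = Σ (SG_i − 1)·1000·V_i
first = (1.079 − 1)·1000·13.2 = 1042.8000
sparge = (1.011 − 1)·1000·14.3 = 157.3000
total = 1042.8000 + 157.3000

1200.1000 gravity·L


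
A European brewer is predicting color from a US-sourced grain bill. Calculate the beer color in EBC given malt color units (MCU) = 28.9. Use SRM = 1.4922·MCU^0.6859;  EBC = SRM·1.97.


SRM = 1.4922·28.9^0.6859 = 14.9919
EBC = 14.9919·1.97

29.5341 EBC


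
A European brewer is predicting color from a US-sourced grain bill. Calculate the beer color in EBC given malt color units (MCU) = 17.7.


SRM = 1.4922·MCU^0.6859;  EBC = SRM·1.97
SRM = 1.4922·17.7^0.6859 = 10.7106
EBC = 10.7106·1.97

21.0998 EBC


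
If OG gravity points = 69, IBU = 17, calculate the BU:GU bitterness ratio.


BU:GU = IBU / OG_points
BU:GU = 17 / 69

0.2464


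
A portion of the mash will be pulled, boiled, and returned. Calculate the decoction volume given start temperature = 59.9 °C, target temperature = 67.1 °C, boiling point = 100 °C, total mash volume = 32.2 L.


V_dec = V_total·(T_target − T_start)/(T_boil − T_start)
V_dec = 32.2·(67.1 − 59.9)/(100 − 59.9)

5.7815 L


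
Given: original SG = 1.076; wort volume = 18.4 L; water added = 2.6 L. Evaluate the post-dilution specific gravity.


SG_new = 1 + (SG_old − 1)·V_old/(V_old + V_water)
pts = (1.076 − 1)·1000·18.4/(18.4 + 2.6) = 66.5905
SG_new = 1 + 66.5905/1000

1.0666


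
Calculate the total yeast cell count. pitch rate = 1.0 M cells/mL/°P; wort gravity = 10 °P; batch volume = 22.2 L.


cells (billions) = rate · V_L · °P
cells = 1.0 · 22.2 · 10

222.0000 billion cells


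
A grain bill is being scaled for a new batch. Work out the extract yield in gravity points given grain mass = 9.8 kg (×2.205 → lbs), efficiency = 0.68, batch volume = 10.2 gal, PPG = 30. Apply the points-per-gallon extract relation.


points = lbs × PPG × eff / vol
lbs = 9.8 × 2.205 = 21.6090
points = 21.6090 × 30 × 0.68 / 10.2

43.2180 points


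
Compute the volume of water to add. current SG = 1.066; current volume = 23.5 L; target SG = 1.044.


V_water = V·((SG_curr − 1)/(SG_target − 1) − 1)
V_water = 23.5·((1.066 − 1)/(1.044 − 1) − 1)

11.7500 L


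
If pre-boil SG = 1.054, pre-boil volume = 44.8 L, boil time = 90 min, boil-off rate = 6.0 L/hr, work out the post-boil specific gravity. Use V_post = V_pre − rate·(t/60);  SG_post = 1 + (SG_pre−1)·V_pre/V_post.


V_post = 44.8 − 6.0·(90/60) = 35.8000
SG_post = 1 + (1.054 − 1)·44.8/35.8000

1.0676


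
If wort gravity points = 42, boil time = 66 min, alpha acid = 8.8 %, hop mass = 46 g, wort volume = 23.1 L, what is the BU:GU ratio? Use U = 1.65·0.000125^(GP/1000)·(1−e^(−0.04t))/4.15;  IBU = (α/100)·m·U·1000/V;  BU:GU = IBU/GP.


U = 1.65·0.000125^(42/1000)·(1−e^(−0.04·66))/4.15 = 0.2531
IBU = (8.8/100)·46·0.2531·1000/23.1 = 44.3590
BU:GU = 44.3590/42

1.0562


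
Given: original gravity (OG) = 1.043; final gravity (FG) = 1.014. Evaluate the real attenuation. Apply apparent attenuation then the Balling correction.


AA = (OG−FG)/(OG−1)·100;  RA = AA·0.8192
AA = (1.043 − 1.014)/(1.043 − 1)·100 = 67.4419
RA = 67.4419·0.8192

55.2484 %


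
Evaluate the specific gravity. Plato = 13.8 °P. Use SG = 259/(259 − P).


SG = 259/(259 − 13.8)

1.0563


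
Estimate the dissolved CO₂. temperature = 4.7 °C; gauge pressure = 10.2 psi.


vols = (P + 14.695)·(0.01821 + 0.09011·e^(−0.04·T))
vols = (10.2 + 14.695)·(0.01821 + 0.09011·e^(−0.04·4.7))

2.3122 volumes


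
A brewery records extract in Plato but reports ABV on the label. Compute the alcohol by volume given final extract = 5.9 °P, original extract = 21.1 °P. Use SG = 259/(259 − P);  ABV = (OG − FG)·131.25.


OG = 259/(259 − 21.1) = 1.0887
FG = 259/(259 − 5.9) = 1.0233
ABV = (1.0887 − 1.0233)·131.25

8.5814 % ABV


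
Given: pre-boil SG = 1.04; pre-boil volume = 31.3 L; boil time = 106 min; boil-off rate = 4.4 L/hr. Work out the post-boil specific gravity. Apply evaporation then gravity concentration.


V_post = V_pre − rate·(t/60);  SG_post = 1 + (SG_pre−1)·V_pre/V_post
V_post = 31.3 − 4.4·(106/60) = 23.5267
SG_post = 1 + (1.04 − 1)·31.3/23.5267

1.0532


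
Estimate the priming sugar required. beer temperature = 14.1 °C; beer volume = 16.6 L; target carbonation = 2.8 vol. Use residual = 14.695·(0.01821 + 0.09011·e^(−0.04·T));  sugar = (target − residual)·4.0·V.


residual = 14.695·(0.01821 + 0.09011·e^(−0.04·14.1)) = 1.0210
sugar = (2.8 − 1.0210)·4.0·16.6

118.1288 g


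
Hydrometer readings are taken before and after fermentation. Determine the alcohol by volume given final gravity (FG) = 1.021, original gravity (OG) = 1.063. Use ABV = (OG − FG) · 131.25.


ABV = (1.063 − 1.021) · 131.25

5.5125 % ABV


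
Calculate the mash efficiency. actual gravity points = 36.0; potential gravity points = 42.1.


efficiency = actual / potential × 100
efficiency = 36.0 / 42.1 × 100

85.5107 %


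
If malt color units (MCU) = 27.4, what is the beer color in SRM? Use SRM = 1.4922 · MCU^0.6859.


SRM = 1.4922 · 27.4^0.6859

14.4537 SRM


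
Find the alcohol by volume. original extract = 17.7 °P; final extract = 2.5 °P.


SG = 259/(259 − P);  ABV = (OG − FG)·131.25
OG = 259/(259 − 17.7) = 1.0734
FG = 259/(259 − 2.5) = 1.0097
ABV = (1.0734 − 1.0097)·131.25

8.3483 % ABV


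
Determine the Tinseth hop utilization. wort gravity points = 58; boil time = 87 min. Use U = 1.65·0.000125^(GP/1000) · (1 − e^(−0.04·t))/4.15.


bigness = 1.65·0.000125^(58/1000) = 0.9797
boil_factor = (1 − e^(−0.04·87))/4.15 = 0.2335
U = 0.9797 · 0.2335

0.2288


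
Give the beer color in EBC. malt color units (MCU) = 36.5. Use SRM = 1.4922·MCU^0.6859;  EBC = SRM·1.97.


SRM = 1.4922·36.5^0.6859 = 17.5956
EBC = 17.5956·1.97

34.6633 EBC


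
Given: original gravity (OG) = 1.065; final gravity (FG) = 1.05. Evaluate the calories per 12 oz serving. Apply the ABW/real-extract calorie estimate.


ABW = (OG−FG)·131.25·0.79/FG;  °P = 259 − 259/SG (for OG→OE and FG→AE);  RE = 0.1808·OE + 0.8192·AE;  Cal = (6.9·ABW + 4·(RE−0.1))·FG·3.55
ABW = (1.065 − 1.05)·131.25·0.79/1.05 = 1.4812
OE = 259 − 259/1.065 = 15.8075 °P
AE = 259 − 259/1.05 = 12.3333 °P
RE = 0.1808·15.8075 + 0.8192·12.3333 = 12.9615 °P
Cal = (6.9·1.4812 + 4·(12.9615−0.1))·1.05·3.55

229.8618 kcal


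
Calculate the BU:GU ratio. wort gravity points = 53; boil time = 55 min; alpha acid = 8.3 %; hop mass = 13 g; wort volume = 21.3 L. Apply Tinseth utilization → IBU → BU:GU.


U = 1.65·0.000125^(GP/1000)·(1−e^(−0.04t))/4.15;  IBU = (α/100)·m·U·1000/V;  BU:GU = IBU/GP
U = 1.65·0.000125^(53/1000)·(1−e^(−0.04·55))/4.15 = 0.2196
IBU = (8.3/100)·13·0.2196·1000/21.3 = 11.1227
BU:GU = 11.1227/53

0.2099


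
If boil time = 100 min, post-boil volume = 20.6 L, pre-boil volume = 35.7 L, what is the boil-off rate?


rate = (V_pre − V_post) / (t_min/60)
rate = (35.7 − 20.6) / (100/60)

9.0600 L/hr


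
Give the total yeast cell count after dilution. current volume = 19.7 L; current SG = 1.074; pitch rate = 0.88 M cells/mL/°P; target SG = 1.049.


V_w = V·((SG_c−1)/(SG_t−1)−1);  °P = 259 − 259/SG_t;  cells = rate·(V+V_w)·°P
V_w = 19.7·((1.074−1)/(1.049−1)−1) = 10.0510
V_final = 19.7 + 10.0510 = 29.7510
°P = 259 − 259/1.049 = 12.0982
cells = 0.88·29.7510·12.0982

316.7414 billion cells


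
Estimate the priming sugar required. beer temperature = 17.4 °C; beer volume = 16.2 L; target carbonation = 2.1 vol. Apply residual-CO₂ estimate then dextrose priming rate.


residual = 14.695·(0.01821 + 0.09011·e^(−0.04·T));  sugar = (target − residual)·4.0·V
residual = 14.695·(0.01821 + 0.09011·e^(−0.04·17.4)) = 0.9278
sugar = (2.1 − 0.9278)·4.0·16.2

75.9590 g


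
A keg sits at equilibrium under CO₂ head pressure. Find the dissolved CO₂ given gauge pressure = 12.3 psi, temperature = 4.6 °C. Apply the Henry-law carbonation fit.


vols = (P + 14.695)·(0.01821 + 0.09011·e^(−0.04·T))
vols = (12.3 + 14.695)·(0.01821 + 0.09011·e^(−0.04·4.6))

2.5153 volumes


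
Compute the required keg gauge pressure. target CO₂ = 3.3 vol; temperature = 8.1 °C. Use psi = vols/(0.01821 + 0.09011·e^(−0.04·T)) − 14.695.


psi = 3.3/(0.01821 + 0.09011·e^(−0.04·8.1)) − 14.695

24.8818 psi


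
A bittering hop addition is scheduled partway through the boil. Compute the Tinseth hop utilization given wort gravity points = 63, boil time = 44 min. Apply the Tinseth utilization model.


U = 1.65·0.000125^(GP/1000) · (1 − e^(−0.04·t))/4.15
bigness = 1.65·0.000125^(63/1000) = 0.9367
boil_factor = (1 − e^(−0.04·44))/4.15 = 0.1995
U = 0.9367 · 0.1995

0.1869


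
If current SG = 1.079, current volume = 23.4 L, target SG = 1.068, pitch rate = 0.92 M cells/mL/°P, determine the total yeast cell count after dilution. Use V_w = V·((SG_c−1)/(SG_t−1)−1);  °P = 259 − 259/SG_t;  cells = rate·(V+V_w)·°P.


V_w = 23.4·((1.079−1)/(1.068−1)−1) = 3.7853
V_final = 23.4 + 3.7853 = 27.1853
°P = 259 − 259/1.068 = 16.4906
cells = 0.92·27.1853·16.4906

412.4386 billion cells


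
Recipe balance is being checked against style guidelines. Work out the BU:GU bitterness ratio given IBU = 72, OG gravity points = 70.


BU:GU = IBU / OG_points
BU:GU = 72 / 70

1.0286


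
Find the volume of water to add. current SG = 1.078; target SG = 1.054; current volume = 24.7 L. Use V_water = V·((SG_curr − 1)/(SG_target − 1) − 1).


V_water = 24.7·((1.078 − 1)/(1.054 − 1) − 1)

10.9778 L


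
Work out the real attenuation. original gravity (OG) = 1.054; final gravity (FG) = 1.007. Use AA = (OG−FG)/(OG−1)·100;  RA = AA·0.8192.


AA = (1.054 − 1.007)/(1.054 − 1)·100 = 87.0370
RA = 87.0370·0.8192

71.3007 %


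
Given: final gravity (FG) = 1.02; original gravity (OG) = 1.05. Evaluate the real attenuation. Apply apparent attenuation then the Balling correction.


AA = (OG−FG)/(OG−1)·100;  RA = AA·0.8192
AA = (1.05 − 1.02)/(1.05 − 1)·100 = 60.0000
RA = 60.0000·0.8192

49.1520 %


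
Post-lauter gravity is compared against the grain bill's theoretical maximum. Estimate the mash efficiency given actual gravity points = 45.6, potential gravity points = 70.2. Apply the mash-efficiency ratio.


efficiency = actual / potential × 100
efficiency = 45.6 / 70.2 × 100

64.9573 %


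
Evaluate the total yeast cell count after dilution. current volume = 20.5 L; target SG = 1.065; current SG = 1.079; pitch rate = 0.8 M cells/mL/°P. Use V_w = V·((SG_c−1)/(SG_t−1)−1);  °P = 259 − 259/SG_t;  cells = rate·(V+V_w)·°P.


V_w = 20.5·((1.079−1)/(1.065−1)−1) = 4.4154
V_final = 20.5 + 4.4154 = 24.9154
°P = 259 − 259/1.065 = 15.8075
cells = 0.8·24.9154·15.8075

315.0802 billion cells


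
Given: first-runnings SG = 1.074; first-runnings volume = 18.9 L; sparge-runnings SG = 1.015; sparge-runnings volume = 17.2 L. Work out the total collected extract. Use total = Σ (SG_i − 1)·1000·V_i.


first = (1.074 − 1)·1000·18.9 = 1398.6000
sparge = (1.015 − 1)·1000·17.2 = 258.0000
total = 1398.6000 + 258.0000

1656.6000 gravity·L


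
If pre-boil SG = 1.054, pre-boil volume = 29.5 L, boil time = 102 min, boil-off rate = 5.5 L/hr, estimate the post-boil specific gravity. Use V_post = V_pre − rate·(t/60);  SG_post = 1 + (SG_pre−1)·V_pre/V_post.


V_post = 29.5 − 5.5·(102/60) = 20.1500
SG_post = 1 + (1.054 − 1)·29.5/20.1500

1.0791


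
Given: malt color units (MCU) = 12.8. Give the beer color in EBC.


SRM = 1.4922·MCU^0.6859;  EBC = SRM·1.97
SRM = 1.4922·12.8^0.6859 = 8.5756
EBC = 8.5756·1.97

16.8938 EBC


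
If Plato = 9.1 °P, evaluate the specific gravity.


SG = 259/(259 − P)
SG = 259/(259 − 9.1)

1.0364


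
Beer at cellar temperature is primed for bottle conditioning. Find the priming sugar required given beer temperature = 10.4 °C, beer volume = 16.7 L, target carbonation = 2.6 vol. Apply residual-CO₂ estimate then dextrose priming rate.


residual = 14.695·(0.01821 + 0.09011·e^(−0.04·T));  sugar = (target − residual)·4.0·V
residual = 14.695·(0.01821 + 0.09011·e^(−0.04·10.4)) = 1.1411
sugar = (2.6 − 1.1411)·4.0·16.7

97.4530 g


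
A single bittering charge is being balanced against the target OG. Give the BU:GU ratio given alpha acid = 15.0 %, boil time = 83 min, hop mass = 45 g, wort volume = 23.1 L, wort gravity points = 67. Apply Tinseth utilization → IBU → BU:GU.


U = 1.65·0.000125^(GP/1000)·(1−e^(−0.04t))/4.15;  IBU = (α/100)·m·U·1000/V;  BU:GU = IBU/GP
U = 1.65·0.000125^(67/1000)·(1−e^(−0.04·83))/4.15 = 0.2099
IBU = (15.0/100)·45·0.2099·1000/23.1 = 61.3238
BU:GU = 61.3238/67

0.9153


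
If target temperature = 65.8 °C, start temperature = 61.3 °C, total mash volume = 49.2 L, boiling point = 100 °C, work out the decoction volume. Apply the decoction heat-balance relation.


V_dec = V_total·(T_target − T_start)/(T_boil − T_start)
V_dec = 49.2·(65.8 − 61.3)/(100 − 61.3)

5.7209 L


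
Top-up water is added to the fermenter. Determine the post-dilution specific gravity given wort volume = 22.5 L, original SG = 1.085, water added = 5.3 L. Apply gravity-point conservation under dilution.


SG_new = 1 + (SG_old − 1)·V_old/(V_old + V_water)
pts = (1.085 − 1)·1000·22.5/(22.5 + 5.3) = 68.7950
SG_new = 1 + 68.7950/1000

1.0688


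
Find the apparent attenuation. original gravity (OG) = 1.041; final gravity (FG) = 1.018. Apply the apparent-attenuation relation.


AA = (OG − FG)/(OG − 1) · 100
AA = (1.041 − 1.018)/(1.041 − 1) · 100

56.0976 %


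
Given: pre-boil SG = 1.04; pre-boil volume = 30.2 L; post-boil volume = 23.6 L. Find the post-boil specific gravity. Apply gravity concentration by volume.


SG_post = 1 + (SG_pre − 1)·V_pre/V_post
pts_pre = (1.04 − 1)·1000 = 40.0000
pts_post = 40.0000·30.2/23.6 = 51.1864
SG_post = 1 + 51.1864/1000

1.0512


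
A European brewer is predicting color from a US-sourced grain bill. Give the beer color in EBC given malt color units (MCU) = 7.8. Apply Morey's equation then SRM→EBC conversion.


SRM = 1.4922·MCU^0.6859;  EBC = SRM·1.97
SRM = 1.4922·7.8^0.6859 = 6.1054
EBC = 6.1054·1.97

12.0277 EBC


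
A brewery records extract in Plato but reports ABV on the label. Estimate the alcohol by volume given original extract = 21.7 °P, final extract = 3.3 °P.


SG = 259/(259 − P);  ABV = (OG − FG)·131.25
OG = 259/(259 − 21.7) = 1.0914
FG = 259/(259 − 3.3) = 1.0129
ABV = (1.0914 − 1.0129)·131.25

10.3083 % ABV


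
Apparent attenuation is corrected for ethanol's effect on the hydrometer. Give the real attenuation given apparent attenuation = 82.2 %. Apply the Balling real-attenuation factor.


RA = AA · 0.8192
RA = 82.2 · 0.8192

67.3382 %


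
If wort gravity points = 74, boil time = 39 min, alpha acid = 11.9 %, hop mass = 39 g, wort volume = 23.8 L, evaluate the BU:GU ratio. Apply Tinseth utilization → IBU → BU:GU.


U = 1.65·0.000125^(GP/1000)·(1−e^(−0.04t))/4.15;  IBU = (α/100)·m·U·1000/V;  BU:GU = IBU/GP
U = 1.65·0.000125^(74/1000)·(1−e^(−0.04·39))/4.15 = 0.1615
IBU = (11.9/100)·39·0.1615·1000/23.8 = 31.4916
BU:GU = 31.4916/74

0.4256


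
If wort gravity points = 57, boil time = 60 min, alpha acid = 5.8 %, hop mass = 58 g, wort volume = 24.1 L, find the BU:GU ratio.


U = 1.65·0.000125^(GP/1000)·(1−e^(−0.04t))/4.15;  IBU = (α/100)·m·U·1000/V;  BU:GU = IBU/GP
U = 1.65·0.000125^(57/1000)·(1−e^(−0.04·60))/4.15 = 0.2166
IBU = (5.8/100)·58·0.2166·1000/24.1 = 30.2341
BU:GU = 30.2341/57

0.5304


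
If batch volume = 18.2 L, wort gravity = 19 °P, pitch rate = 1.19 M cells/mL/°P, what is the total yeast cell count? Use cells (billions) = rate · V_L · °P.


cells = 1.19 · 18.2 · 19

411.5020 billion cells


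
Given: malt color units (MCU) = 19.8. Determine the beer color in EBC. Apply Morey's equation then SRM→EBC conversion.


SRM = 1.4922·MCU^0.6859;  EBC = SRM·1.97
SRM = 1.4922·19.8^0.6859 = 11.5667
EBC = 11.5667·1.97

22.7864 EBC


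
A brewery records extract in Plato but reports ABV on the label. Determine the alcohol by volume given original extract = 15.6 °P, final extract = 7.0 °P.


SG = 259/(259 − P);  ABV = (OG − FG)·131.25
OG = 259/(259 − 15.6) = 1.0641
FG = 259/(259 − 7.0) = 1.0278
ABV = (1.0641 − 1.0278)·131.25

4.7662 % ABV


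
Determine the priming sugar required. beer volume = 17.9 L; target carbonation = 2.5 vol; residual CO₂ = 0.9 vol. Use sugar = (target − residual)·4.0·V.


sugar = (2.5 − 0.9)·4.0·17.9

114.5600 g


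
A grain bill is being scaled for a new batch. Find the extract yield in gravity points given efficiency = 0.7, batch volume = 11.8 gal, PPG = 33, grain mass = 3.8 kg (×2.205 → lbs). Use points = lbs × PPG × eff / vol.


lbs = 3.8 × 2.205 = 8.3790
points = 8.3790 × 33 × 0.7 / 11.8

16.4030 points


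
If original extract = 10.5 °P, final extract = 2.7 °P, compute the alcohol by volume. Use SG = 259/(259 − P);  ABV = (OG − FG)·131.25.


OG = 259/(259 − 10.5) = 1.0423
FG = 259/(259 − 2.7) = 1.0105
ABV = (1.0423 − 1.0105)·131.25

4.1631 % ABV


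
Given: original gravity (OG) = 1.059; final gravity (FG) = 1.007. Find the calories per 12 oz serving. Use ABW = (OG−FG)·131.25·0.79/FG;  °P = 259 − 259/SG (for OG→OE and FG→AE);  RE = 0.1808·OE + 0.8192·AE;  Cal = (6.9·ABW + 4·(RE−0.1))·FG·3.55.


ABW = (1.059 − 1.007)·131.25·0.79/1.007 = 5.3543
OE = 259 − 259/1.059 = 14.4297 °P
AE = 259 − 259/1.007 = 1.8004 °P
RE = 0.1808·14.4297 + 0.8192·1.8004 = 4.0838 °P
Cal = (6.9·5.3543 + 4·(4.0838−0.1))·1.007·3.55

189.0364 kcal


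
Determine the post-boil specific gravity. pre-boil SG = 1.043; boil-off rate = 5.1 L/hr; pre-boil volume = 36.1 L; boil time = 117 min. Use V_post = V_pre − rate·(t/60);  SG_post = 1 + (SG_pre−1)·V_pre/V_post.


V_post = 36.1 − 5.1·(117/60) = 26.1550
SG_post = 1 + (1.043 − 1)·36.1/26.1550

1.0594


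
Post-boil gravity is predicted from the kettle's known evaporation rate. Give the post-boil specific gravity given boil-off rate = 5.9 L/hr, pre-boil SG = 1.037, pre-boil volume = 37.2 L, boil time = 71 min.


V_post = V_pre − rate·(t/60);  SG_post = 1 + (SG_pre−1)·V_pre/V_post
V_post = 37.2 − 5.9·(71/60) = 30.2183
SG_post = 1 + (1.037 − 1)·37.2/30.2183

1.0455


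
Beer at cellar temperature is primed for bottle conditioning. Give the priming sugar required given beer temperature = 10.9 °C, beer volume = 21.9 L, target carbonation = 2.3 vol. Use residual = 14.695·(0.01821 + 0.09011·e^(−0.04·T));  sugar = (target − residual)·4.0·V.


residual = 14.695·(0.01821 + 0.09011·e^(−0.04·10.9)) = 1.1238
sugar = (2.3 − 1.1238)·4.0·21.9

103.0329 g


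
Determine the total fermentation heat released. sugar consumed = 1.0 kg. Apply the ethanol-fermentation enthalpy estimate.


Q = m_sugar · 590 kJ/kg
Q = 1.0 · 590

590.0000 kJ


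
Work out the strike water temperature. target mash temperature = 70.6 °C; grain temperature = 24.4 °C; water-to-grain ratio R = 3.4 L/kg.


T_strike = (0.41/R)·(T_mash − T_grain) + T_mash
T_strike = (0.41/3.4)·(70.6 − 24.4) + 70.6

76.1712 °C


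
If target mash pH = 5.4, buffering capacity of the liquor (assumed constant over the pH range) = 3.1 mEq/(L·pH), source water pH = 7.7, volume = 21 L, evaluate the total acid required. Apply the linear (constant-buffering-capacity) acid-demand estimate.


acid = buffering capacity · (pH_source − pH_target) · V
acid = 3.1 · (7.7 − 5.4) · 21

149.7300 mEq


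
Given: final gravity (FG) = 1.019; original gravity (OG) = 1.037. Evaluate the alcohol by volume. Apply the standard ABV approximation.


ABV = (OG − FG) · 131.25
ABV = (1.037 − 1.019) · 131.25

2.3625 % ABV


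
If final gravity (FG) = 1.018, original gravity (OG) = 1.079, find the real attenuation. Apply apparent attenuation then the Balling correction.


AA = (OG−FG)/(OG−1)·100;  RA = AA·0.8192
AA = (1.079 − 1.018)/(1.079 − 1)·100 = 77.2152
RA = 77.2152·0.8192

63.2547 %


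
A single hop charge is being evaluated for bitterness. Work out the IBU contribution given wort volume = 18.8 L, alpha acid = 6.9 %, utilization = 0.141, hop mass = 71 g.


IBU = (α/100)·mass·U·1000 / V
IBU = (6.9/100)·71·0.141·1000 / 18.8

36.7425 IBU


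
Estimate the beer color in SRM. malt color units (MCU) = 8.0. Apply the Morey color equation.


SRM = 1.4922 · MCU^0.6859
SRM = 1.4922 · 8.0^0.6859

6.2124 SRM


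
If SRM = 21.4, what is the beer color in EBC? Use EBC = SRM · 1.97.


EBC = 21.4 · 1.97

42.1580 EBC


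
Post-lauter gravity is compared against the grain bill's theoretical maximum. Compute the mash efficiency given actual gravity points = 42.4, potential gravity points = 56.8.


efficiency = actual / potential × 100
efficiency = 42.4 / 56.8 × 100

74.6479 %


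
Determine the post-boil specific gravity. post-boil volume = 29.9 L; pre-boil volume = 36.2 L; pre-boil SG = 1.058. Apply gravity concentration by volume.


SG_post = 1 + (SG_pre − 1)·V_pre/V_post
pts_pre = (1.058 − 1)·1000 = 58.0000
pts_post = 58.0000·36.2/29.9 = 70.2207
SG_post = 1 + 70.2207/1000

1.0702


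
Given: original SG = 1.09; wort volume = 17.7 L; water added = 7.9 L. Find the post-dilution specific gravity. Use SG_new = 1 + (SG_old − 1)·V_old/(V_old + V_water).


pts = (1.09 − 1)·1000·17.7/(17.7 + 7.9) = 62.2266
SG_new = 1 + 62.2266/1000

1.0622


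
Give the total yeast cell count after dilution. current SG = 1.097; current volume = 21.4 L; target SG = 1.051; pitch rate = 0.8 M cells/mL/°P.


V_w = V·((SG_c−1)/(SG_t−1)−1);  °P = 259 − 259/SG_t;  cells = rate·(V+V_w)·°P
V_w = 21.4·((1.097−1)/(1.051−1)−1) = 19.3020
V_final = 21.4 + 19.3020 = 40.7020
°P = 259 − 259/1.051 = 12.5680
cells = 0.8·40.7020·12.5680

409.2348 billion cells


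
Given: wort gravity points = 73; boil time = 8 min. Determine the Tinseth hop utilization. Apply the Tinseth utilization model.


U = 1.65·0.000125^(GP/1000) · (1 − e^(−0.04·t))/4.15
bigness = 1.65·0.000125^(73/1000) = 0.8562
boil_factor = (1 − e^(−0.04·8))/4.15 = 0.0660
U = 0.8562 · 0.0660

0.0565


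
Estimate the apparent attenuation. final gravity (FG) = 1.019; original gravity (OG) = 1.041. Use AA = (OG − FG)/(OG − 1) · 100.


AA = (1.041 − 1.019)/(1.041 − 1) · 100

53.6585 %


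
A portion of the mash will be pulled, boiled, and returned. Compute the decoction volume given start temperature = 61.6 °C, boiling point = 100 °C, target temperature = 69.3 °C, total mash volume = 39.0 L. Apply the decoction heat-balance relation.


V_dec = V_total·(T_target − T_start)/(T_boil − T_start)
V_dec = 39.0·(69.3 − 61.6)/(100 − 61.6)

7.8203 L


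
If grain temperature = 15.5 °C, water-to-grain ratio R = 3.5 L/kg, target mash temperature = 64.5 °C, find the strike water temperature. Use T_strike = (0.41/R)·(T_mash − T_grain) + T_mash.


T_strike = (0.41/3.5)·(64.5 − 15.5) + 64.5

70.2400 °C


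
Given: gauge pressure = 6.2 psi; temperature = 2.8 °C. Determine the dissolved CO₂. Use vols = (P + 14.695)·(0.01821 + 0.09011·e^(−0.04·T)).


vols = (6.2 + 14.695)·(0.01821 + 0.09011·e^(−0.04·2.8))

2.0638 volumes


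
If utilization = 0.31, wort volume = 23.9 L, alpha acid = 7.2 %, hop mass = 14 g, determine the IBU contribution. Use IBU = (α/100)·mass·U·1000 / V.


IBU = (7.2/100)·14·0.31·1000 / 23.9

13.0745 IBU


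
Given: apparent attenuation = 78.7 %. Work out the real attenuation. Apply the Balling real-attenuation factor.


RA = AA · 0.8192
RA = 78.7 · 0.8192

64.4710 %


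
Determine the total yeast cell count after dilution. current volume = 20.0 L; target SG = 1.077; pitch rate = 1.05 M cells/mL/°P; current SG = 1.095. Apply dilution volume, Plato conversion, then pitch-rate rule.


V_w = V·((SG_c−1)/(SG_t−1)−1);  °P = 259 − 259/SG_t;  cells = rate·(V+V_w)·°P
V_w = 20.0·((1.095−1)/(1.077−1)−1) = 4.6753
V_final = 20.0 + 4.6753 = 24.6753
°P = 259 − 259/1.077 = 18.5172
cells = 1.05·24.6753·18.5172

479.7632 billion cells


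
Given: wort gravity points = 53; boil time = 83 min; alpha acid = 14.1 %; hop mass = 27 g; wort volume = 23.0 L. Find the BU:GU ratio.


U = 1.65·0.000125^(GP/1000)·(1−e^(−0.04t))/4.15;  IBU = (α/100)·m·U·1000/V;  BU:GU = IBU/GP
U = 1.65·0.000125^(53/1000)·(1−e^(−0.04·83))/4.15 = 0.2380
IBU = (14.1/100)·27·0.2380·1000/23.0 = 39.3945
BU:GU = 39.3945/53

0.7433


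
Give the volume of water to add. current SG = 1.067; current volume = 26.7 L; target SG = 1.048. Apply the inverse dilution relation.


V_water = V·((SG_curr − 1)/(SG_target − 1) − 1)
V_water = 26.7·((1.067 − 1)/(1.048 − 1) − 1)

10.5687 L


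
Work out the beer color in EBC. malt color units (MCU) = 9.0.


SRM = 1.4922·MCU^0.6859;  EBC = SRM·1.97
SRM = 1.4922·9.0^0.6859 = 6.7351
EBC = 6.7351·1.97

13.2681 EBC


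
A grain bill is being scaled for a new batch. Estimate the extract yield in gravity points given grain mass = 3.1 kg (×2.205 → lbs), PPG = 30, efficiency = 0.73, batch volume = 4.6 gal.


points = lbs × PPG × eff / vol
lbs = 3.1 × 2.205 = 6.8355
points = 6.8355 × 30 × 0.73 / 4.6

32.5429 points


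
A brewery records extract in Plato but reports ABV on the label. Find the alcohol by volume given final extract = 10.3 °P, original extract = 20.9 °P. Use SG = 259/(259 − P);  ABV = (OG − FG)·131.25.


OG = 259/(259 − 20.9) = 1.0878
FG = 259/(259 − 10.3) = 1.0414
ABV = (1.0878 − 1.0414)·131.25

6.0851 % ABV


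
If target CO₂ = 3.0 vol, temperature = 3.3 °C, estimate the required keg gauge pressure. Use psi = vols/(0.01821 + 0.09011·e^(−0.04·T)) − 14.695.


psi = 3.0/(0.01821 + 0.09011·e^(−0.04·3.3)) − 14.695

16.1765 psi


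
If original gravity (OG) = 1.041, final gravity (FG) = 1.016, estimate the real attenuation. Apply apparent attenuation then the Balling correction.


AA = (OG−FG)/(OG−1)·100;  RA = AA·0.8192
AA = (1.041 − 1.016)/(1.041 − 1)·100 = 60.9756
RA = 60.9756·0.8192

49.9512 %


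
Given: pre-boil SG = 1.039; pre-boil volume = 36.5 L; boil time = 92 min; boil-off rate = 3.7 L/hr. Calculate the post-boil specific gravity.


V_post = V_pre − rate·(t/60);  SG_post = 1 + (SG_pre−1)·V_pre/V_post
V_post = 36.5 − 3.7·(92/60) = 30.8267
SG_post = 1 + (1.039 − 1)·36.5/30.8267

1.0462


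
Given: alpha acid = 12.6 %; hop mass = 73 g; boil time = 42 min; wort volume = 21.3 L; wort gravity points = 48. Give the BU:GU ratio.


U = 1.65·0.000125^(GP/1000)·(1−e^(−0.04t))/4.15;  IBU = (α/100)·m·U·1000/V;  BU:GU = IBU/GP
U = 1.65·0.000125^(48/1000)·(1−e^(−0.04·42))/4.15 = 0.2101
IBU = (12.6/100)·73·0.2101·1000/21.3 = 90.7457
BU:GU = 90.7457/48

1.8905


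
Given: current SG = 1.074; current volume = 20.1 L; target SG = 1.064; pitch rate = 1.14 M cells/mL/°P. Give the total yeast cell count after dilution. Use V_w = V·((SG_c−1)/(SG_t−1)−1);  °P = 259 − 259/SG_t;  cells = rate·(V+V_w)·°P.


V_w = 20.1·((1.074−1)/(1.064−1)−1) = 3.1406
V_final = 20.1 + 3.1406 = 23.2406
°P = 259 − 259/1.064 = 15.5789
cells = 1.14·23.2406·15.5789

412.7535 billion cells


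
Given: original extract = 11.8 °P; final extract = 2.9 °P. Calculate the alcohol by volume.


SG = 259/(259 − P);  ABV = (OG − FG)·131.25
OG = 259/(259 − 11.8) = 1.0477
FG = 259/(259 − 2.9) = 1.0113
ABV = (1.0477 − 1.0113)·131.25

4.7789 % ABV


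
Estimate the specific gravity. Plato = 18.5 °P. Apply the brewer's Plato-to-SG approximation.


SG = 259/(259 − P)
SG = 259/(259 − 18.5)

1.0769


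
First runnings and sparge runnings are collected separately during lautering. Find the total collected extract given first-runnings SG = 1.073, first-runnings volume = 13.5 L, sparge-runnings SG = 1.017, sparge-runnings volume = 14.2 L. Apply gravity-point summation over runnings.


total = Σ (SG_i − 1)·1000·V_i
first = (1.073 − 1)·1000·13.5 = 985.5000
sparge = (1.017 − 1)·1000·14.2 = 241.4000
total = 985.5000 + 241.4000

1226.9000 gravity·L


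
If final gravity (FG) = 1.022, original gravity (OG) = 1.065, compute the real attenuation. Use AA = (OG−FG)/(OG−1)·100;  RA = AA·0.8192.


AA = (1.065 − 1.022)/(1.065 − 1)·100 = 66.1538
RA = 66.1538·0.8192

54.1932 %


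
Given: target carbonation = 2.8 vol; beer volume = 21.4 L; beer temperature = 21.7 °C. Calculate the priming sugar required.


residual = 14.695·(0.01821 + 0.09011·e^(−0.04·T));  sugar = (target − residual)·4.0·V
residual = 14.695·(0.01821 + 0.09011·e^(−0.04·21.7)) = 0.8235
sugar = (2.8 − 0.8235)·4.0·21.4

169.1911 g


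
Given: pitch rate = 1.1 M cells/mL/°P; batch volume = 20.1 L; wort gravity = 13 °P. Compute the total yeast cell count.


cells (billions) = rate · V_L · °P
cells = 1.1 · 20.1 · 13

287.4300 billion cells


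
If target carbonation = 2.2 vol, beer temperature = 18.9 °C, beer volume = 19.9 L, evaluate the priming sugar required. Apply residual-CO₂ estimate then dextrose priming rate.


residual = 14.695·(0.01821 + 0.09011·e^(−0.04·T));  sugar = (target − residual)·4.0·V
residual = 14.695·(0.01821 + 0.09011·e^(−0.04·18.9)) = 0.8893
sugar = (2.2 − 0.8893)·4.0·19.9

104.3280 g


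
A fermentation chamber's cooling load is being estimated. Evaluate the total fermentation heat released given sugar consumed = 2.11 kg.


Q = m_sugar · 590 kJ/kg
Q = 2.11 · 590

1244.9000 kJ


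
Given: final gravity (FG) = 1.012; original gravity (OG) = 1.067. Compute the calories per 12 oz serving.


ABW = (OG−FG)·131.25·0.79/FG;  °P = 259 − 259/SG (for OG→OE and FG→AE);  RE = 0.1808·OE + 0.8192·AE;  Cal = (6.9·ABW + 4·(RE−0.1))·FG·3.55
ABW = (1.067 − 1.012)·131.25·0.79/1.012 = 5.6352
OE = 259 − 259/1.067 = 16.2634 °P
AE = 259 − 259/1.012 = 3.0711 °P
RE = 0.1808·16.2634 + 0.8192·3.0711 = 5.4563 °P
Cal = (6.9·5.6352 + 4·(5.4563−0.1))·1.012·3.55

216.6625 kcal
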